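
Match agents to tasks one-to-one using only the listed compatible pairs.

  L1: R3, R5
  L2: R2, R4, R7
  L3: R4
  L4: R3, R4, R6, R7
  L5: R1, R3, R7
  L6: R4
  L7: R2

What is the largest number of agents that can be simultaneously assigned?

6

Unit-capacity flow: source→left, listed edges, right→sink; max matching = max flow.
Augmenting path L1→R3 (+1); matched 1.
Augmenting path L2→R2 (+1); matched 2.
Augmenting path L3→R4 (+1); matched 3.
Augmenting path L4→R6 (+1); matched 4.
Augmenting path L5→R1 (+1); matched 5.
Augmenting path L7→R2→L2→R7 (+1); matched 6.
No augmenting path remains; maximum matching = 6.
König certificate: {L1, L2, L4, L5, L7, R4} is a vertex cover of size 6 (every listed pair touches it), so no matching can be larger.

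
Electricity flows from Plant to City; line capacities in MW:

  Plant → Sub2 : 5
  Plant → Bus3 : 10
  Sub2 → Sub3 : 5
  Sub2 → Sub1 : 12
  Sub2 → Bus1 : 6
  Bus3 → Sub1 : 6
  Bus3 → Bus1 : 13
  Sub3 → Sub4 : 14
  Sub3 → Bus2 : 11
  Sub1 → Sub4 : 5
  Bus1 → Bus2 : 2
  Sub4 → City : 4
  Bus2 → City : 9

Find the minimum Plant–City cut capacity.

Augment Plant→Sub2→Sub3→Sub4→City: bottleneck 4, flow now 4.
Augment Plant→Sub2→Sub3→Bus2→City: bottleneck 1, flow now 5.
Augment Plant→Bus3→Bus1→Bus2→City: bottleneck 2, flow now 7.
Augment Plant→Bus3→Sub1→Sub4→Sub3→Bus2→City: bottleneck 4, flow now 11. (uses reverse residual edge)
No augmenting path remains; maximum flow = 11.
By max-flow min-cut, the minimum cut capacity equals the max flow.
In the residual graph, reachable from Plant: {Plant, Bus3, Sub1, Bus1, Sub4}.
Min-cut edges: Plant→Sub2 (5), Bus1→Bus2 (2), Sub4→City (4); capacity 5 + 2 + 4 = 11.

11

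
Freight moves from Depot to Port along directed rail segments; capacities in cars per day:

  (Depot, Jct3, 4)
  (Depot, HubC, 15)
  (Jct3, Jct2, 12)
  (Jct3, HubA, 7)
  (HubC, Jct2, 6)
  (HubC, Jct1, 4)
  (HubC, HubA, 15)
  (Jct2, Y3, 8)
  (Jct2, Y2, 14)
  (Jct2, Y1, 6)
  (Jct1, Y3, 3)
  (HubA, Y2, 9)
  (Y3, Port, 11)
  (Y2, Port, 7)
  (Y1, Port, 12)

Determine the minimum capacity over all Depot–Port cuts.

Augment Depot→Jct3→Jct2→Y3→Port: bottleneck 4, flow now 4.
Augment Depot→HubC→Jct2→Y3→Port: bottleneck 4, flow now 8.
Augment Depot→HubC→Jct2→Y2→Port: bottleneck 2, flow now 10.
Augment Depot→HubC→Jct1→Y3→Port: bottleneck 3, flow now 13.
Augment Depot→HubC→HubA→Y2→Port: bottleneck 5, flow now 18.
Augment Depot→HubC→HubA→Y2→Jct2→Y1→Port: bottleneck 1, flow now 19. (uses reverse residual edge)
No augmenting path remains; maximum flow = 19.
By max-flow min-cut, the minimum cut capacity equals the max flow.
In the residual graph, reachable from Depot: {Depot}.
Min-cut edges: Depot→Jct3 (4), Depot→HubC (15); capacity 4 + 15 = 19.

19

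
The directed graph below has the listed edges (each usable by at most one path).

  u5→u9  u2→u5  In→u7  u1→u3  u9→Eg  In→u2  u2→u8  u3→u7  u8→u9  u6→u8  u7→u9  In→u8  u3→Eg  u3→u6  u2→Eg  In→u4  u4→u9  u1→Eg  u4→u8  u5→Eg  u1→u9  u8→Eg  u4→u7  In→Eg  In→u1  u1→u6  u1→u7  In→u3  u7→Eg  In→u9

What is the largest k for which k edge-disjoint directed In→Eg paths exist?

Assign every edge capacity 1; by Menger, the answer equals the max flow.
Path In→Eg (+1); total 1.
Path In→u1→Eg (+1); total 2.
Path In→u2→Eg (+1); total 3.
Path In→u3→Eg (+1); total 4.
Path In→u7→Eg (+1); total 5.
Path In→u8→Eg (+1); total 6.
Path In→u9→Eg (+1); total 7.
No residual In→Eg path; max flow = 7.
Certifying cut of size 7: {In→Eg, In→u1, In→u2, In→u3, u7→Eg, u8→Eg, u9→Eg}.

7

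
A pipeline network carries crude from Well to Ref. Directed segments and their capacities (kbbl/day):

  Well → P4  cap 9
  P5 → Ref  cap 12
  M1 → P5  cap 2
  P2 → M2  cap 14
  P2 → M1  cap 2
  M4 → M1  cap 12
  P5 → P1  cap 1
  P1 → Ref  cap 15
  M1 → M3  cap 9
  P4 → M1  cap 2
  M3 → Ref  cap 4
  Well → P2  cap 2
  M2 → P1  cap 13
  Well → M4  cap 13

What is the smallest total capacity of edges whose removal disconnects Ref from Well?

Augment Well→P4→M1→M3→Ref: bottleneck 2, flow now 2.
Augment Well→M4→M1→M3→Ref: bottleneck 2, flow now 4.
Augment Well→M4→M1→P5→Ref: bottleneck 2, flow now 6.
Augment Well→P2→M2→P1→Ref: bottleneck 2, flow now 8.
No augmenting path remains; maximum flow = 8.
By max-flow min-cut, the minimum cut capacity equals the max flow.
In the residual graph, reachable from Well: {Well, P4, M4, M1, M3}.
Min-cut edges: Well→P2 (2), M1→P5 (2), M3→Ref (4); capacity 2 + 2 + 4 = 8.

8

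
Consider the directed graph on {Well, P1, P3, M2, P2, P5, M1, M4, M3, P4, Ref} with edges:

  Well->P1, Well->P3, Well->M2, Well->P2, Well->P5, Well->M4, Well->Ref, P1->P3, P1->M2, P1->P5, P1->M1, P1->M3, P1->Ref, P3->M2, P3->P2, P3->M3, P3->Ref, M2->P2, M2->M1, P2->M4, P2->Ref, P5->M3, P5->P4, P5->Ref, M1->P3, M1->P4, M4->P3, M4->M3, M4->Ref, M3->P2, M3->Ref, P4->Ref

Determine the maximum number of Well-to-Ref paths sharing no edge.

Assign every edge capacity 1; by Menger, the answer equals the max flow.
Path Well→Ref (+1); total 1.
Path Well→P1→Ref (+1); total 2.
Path Well→P3→Ref (+1); total 3.
Path Well→P2→Ref (+1); total 4.
Path Well→P5→Ref (+1); total 5.
Path Well→M4→Ref (+1); total 6.
Path Well→M2→M1→P4→Ref (+1); total 7.
No residual Well→Ref path; max flow = 7.
Certifying cut of size 7: {Well→M2, Well→M4, Well→P1, Well→P2, Well→P3, Well→P5, Well→Ref}.

7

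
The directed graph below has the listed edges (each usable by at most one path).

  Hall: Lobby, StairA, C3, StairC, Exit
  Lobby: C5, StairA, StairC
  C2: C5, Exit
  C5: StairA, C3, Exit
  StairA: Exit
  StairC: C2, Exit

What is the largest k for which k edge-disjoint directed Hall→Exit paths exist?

4

Assign every edge capacity 1; by Menger, the answer equals the max flow.
Path Hall→Exit (+1); total 1.
Path Hall→StairA→Exit (+1); total 2.
Path Hall→StairC→Exit (+1); total 3.
Path Hall→Lobby→C5→Exit (+1); total 4.
No residual Hall→Exit path; max flow = 4.
Certifying cut of size 4: {Hall→Exit, Hall→Lobby, Hall→StairA, Hall→StairC}.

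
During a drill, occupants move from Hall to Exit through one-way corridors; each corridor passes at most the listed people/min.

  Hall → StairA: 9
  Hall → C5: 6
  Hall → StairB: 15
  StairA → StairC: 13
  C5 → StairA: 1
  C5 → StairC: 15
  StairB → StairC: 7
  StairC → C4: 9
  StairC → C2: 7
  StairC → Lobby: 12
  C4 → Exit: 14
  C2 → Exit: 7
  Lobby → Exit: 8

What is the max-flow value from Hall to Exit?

Augment Hall→StairA→StairC→C4→Exit: bottleneck 9, flow now 9.
Augment Hall→C5→StairC→C2→Exit: bottleneck 6, flow now 15.
Augment Hall→StairB→StairC→C2→Exit: bottleneck 1, flow now 16.
Augment Hall→StairB→StairC→Lobby→Exit: bottleneck 6, flow now 22.
No augmenting path remains; maximum flow = 22.
In the residual graph, reachable from Hall: {Hall, StairB}.
Min-cut edges: Hall→StairA (9), Hall→C5 (6), StairB→StairC (7); capacity 9 + 6 + 7 = 22.
This cut is saturated, so no flow can exceed 22.

22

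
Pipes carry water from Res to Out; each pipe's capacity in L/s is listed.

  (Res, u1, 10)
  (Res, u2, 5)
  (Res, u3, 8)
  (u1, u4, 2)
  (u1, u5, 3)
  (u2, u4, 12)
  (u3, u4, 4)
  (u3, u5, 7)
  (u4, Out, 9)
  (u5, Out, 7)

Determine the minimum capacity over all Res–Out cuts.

Augment Res→u1→u4→Out: bottleneck 2, flow now 2.
Augment Res→u1→u5→Out: bottleneck 3, flow now 5.
Augment Res→u2→u4→Out: bottleneck 5, flow now 10.
Augment Res→u3→u4→Out: bottleneck 2, flow now 12.
Augment Res→u3→u5→Out: bottleneck 4, flow now 16.
No augmenting path remains; maximum flow = 16.
By max-flow min-cut, the minimum cut capacity equals the max flow.
In the residual graph, reachable from Res: {Res, u1, u2, u3, u4, u5}.
Min-cut edges: u4→Out (9), u5→Out (7); capacity 9 + 7 = 16.

16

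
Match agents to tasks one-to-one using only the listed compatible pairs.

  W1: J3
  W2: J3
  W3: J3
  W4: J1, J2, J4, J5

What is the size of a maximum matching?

2

Unit-capacity flow: source→left, listed edges, right→sink; max matching = max flow.
Augmenting path W1→J3 (+1); matched 1.
Augmenting path W4→J1 (+1); matched 2.
No augmenting path remains; maximum matching = 2.
König certificate: {W4, J3} is a vertex cover of size 2 (every listed pair touches it), so no matching can be larger.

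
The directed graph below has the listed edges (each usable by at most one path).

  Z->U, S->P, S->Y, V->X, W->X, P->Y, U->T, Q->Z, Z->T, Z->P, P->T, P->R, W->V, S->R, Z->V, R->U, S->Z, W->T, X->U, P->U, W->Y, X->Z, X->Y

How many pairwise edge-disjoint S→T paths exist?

3

Assign every edge capacity 1; by Menger, the answer equals the max flow.
Path S→P→T (+1); total 1.
Path S→Z→T (+1); total 2.
Path S→R→U→T (+1); total 3.
No residual S→T path; max flow = 3.
Certifying cut of size 3: {S→P, S→R, S→Z}.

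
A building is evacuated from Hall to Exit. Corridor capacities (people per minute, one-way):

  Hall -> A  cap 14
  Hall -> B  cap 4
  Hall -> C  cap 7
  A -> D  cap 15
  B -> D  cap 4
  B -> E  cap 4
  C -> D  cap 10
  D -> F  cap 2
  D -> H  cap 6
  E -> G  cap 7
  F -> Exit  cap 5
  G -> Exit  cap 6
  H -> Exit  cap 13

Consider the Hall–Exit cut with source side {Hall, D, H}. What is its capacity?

Edges leaving {Hall, D, H}: Hall→A (14), Hall→B (4), Hall→C (7), D→F (2), H→Exit (13).
Cut capacity = 14 + 4 + 7 + 2 + 13 = 40.

40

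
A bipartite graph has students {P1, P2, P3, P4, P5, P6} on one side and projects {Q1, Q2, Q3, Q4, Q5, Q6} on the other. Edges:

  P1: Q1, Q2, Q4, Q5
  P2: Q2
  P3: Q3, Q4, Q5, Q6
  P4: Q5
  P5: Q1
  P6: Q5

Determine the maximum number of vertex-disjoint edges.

Unit-capacity flow: source→left, listed edges, right→sink; max matching = max flow.
Augmenting path P1→Q1 (+1); matched 1.
Augmenting path P2→Q2 (+1); matched 2.
Augmenting path P3→Q3 (+1); matched 3.
Augmenting path P4→Q5 (+1); matched 4.
Augmenting path P5→Q1→P1→Q4 (+1); matched 5.
No augmenting path remains; maximum matching = 5.
König certificate: {P1, P2, P3, P5, Q5} is a vertex cover of size 5 (every listed pair touches it), so no matching can be larger.

5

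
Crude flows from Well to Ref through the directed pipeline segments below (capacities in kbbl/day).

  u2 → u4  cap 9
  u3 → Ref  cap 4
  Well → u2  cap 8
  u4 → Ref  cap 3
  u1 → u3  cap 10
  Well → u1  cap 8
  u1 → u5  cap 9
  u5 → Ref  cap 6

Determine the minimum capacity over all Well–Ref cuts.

11

Augment Well→u1→u3→Ref: bottleneck 4, flow now 4.
Augment Well→u1→u5→Ref: bottleneck 4, flow now 8.
Augment Well→u2→u4→Ref: bottleneck 3, flow now 11.
No augmenting path remains; maximum flow = 11.
By max-flow min-cut, the minimum cut capacity equals the max flow.
In the residual graph, reachable from Well: {Well, u2, u4}.
Min-cut edges: Well→u1 (8), u4→Ref (3); capacity 8 + 3 = 11.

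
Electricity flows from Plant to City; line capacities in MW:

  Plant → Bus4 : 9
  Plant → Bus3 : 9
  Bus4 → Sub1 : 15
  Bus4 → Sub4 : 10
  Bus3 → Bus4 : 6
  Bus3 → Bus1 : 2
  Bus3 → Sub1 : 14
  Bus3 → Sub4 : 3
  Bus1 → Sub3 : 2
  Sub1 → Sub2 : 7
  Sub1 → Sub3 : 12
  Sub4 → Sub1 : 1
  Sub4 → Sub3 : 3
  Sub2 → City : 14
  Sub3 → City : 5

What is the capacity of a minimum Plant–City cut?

Augment Plant→Bus4→Sub1→Sub2→City: bottleneck 7, flow now 7.
Augment Plant→Bus4→Sub1→Sub3→City: bottleneck 2, flow now 9.
Augment Plant→Bus3→Bus1→Sub3→City: bottleneck 2, flow now 11.
Augment Plant→Bus3→Sub1→Sub3→City: bottleneck 1, flow now 12.
No augmenting path remains; maximum flow = 12.
By max-flow min-cut, the minimum cut capacity equals the max flow.
In the residual graph, reachable from Plant: {Plant, Bus4, Bus3, Bus1, Sub1, Sub4, Sub3}.
Min-cut edges: Sub1→Sub2 (7), Sub3→City (5); capacity 7 + 5 = 12.

12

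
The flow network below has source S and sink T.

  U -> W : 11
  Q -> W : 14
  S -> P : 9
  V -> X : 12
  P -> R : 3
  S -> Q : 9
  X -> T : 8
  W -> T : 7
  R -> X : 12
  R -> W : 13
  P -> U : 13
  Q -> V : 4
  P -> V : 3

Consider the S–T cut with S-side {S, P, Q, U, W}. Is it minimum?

Given cut capacity: 3 + 3 + 4 + 7 = 17.
Augment S→Q→W→T: bottleneck 7, flow now 7.
Augment S→P→R→X→T: bottleneck 3, flow now 10.
Augment S→P→V→X→T: bottleneck 3, flow now 13.
Augment S→Q→V→X→T: bottleneck 2, flow now 15.
No augmenting path remains; maximum flow = 15.
In the residual graph, reachable from S: {S, P, Q, R, U, V, W, X}.
Min-cut edges: W→T (7), X→T (8); capacity 7 + 8 = 15.
Cut capacity 17 exceeds the max flow 15, so it is not minimum.

No — its capacity is 17, but the minimum cut has capacity 15.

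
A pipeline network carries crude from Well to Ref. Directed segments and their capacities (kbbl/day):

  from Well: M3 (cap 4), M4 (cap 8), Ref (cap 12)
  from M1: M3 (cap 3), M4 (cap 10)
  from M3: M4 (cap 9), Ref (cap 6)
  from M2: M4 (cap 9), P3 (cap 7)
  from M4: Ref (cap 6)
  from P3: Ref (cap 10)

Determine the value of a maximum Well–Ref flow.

22

Augment Well→Ref: bottleneck 12, flow now 12.
Augment Well→M3→Ref: bottleneck 4, flow now 16.
Augment Well→M4→Ref: bottleneck 6, flow now 22.
No augmenting path remains; maximum flow = 22.
In the residual graph, reachable from Well: {Well, M4}.
Min-cut edges: Well→M3 (4), Well→Ref (12), M4→Ref (6); capacity 4 + 12 + 6 = 22.
This cut is saturated, so no flow can exceed 22.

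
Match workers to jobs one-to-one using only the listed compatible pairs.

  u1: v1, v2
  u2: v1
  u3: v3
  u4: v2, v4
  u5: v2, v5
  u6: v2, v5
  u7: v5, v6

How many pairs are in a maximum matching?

6

Unit-capacity flow: source→left, listed edges, right→sink; max matching = max flow.
Augmenting path u1→v1 (+1); matched 1.
Augmenting path u3→v3 (+1); matched 2.
Augmenting path u4→v2 (+1); matched 3.
Augmenting path u5→v5 (+1); matched 4.
Augmenting path u7→v6 (+1); matched 5.
Augmenting path u6→v2→u4→v4 (+1); matched 6.
No augmenting path remains; maximum matching = 6.
König certificate: {u3, u4, u7, v1, v2, v5} is a vertex cover of size 6 (every listed pair touches it), so no matching can be larger.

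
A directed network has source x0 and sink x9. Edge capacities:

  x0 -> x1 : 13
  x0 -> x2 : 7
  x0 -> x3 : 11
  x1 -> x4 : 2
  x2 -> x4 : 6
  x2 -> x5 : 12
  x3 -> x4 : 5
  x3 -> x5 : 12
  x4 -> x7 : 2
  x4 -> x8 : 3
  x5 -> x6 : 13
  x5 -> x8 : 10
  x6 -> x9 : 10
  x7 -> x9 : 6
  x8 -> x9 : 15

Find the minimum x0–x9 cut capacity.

Augment x0→x1→x4→x7→x9: bottleneck 2, flow now 2.
Augment x0→x2→x4→x8→x9: bottleneck 3, flow now 5.
Augment x0→x2→x5→x6→x9: bottleneck 4, flow now 9.
Augment x0→x3→x5→x6→x9: bottleneck 6, flow now 15.
Augment x0→x3→x5→x8→x9: bottleneck 5, flow now 20.
No augmenting path remains; maximum flow = 20.
By max-flow min-cut, the minimum cut capacity equals the max flow.
In the residual graph, reachable from x0: {x0, x1}.
Min-cut edges: x0→x2 (7), x0→x3 (11), x1→x4 (2); capacity 7 + 11 + 2 = 20.

20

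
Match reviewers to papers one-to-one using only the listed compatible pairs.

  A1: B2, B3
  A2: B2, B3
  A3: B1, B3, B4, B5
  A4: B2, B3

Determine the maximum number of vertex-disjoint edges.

3

Unit-capacity flow: source→left, listed edges, right→sink; max matching = max flow.
Augmenting path A1→B2 (+1); matched 1.
Augmenting path A2→B3 (+1); matched 2.
Augmenting path A3→B1 (+1); matched 3.
No augmenting path remains; maximum matching = 3.
König certificate: {A3, B2, B3} is a vertex cover of size 3 (every listed pair touches it), so no matching can be larger.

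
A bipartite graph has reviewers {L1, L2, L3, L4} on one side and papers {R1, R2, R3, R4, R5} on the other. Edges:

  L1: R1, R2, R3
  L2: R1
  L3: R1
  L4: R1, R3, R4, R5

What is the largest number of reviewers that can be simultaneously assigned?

Unit-capacity flow: source→left, listed edges, right→sink; max matching = max flow.
Augmenting path L1→R1 (+1); matched 1.
Augmenting path L4→R3 (+1); matched 2.
Augmenting path L2→R1→L1→R2 (+1); matched 3.
No augmenting path remains; maximum matching = 3.
König certificate: {L1, L4, R1} is a vertex cover of size 3 (every listed pair touches it), so no matching can be larger.

3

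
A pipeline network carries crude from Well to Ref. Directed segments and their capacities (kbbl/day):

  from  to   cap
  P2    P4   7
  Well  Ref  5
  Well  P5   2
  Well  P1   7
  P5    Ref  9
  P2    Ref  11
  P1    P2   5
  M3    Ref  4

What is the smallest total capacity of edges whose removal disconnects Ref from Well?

12

Augment Well→Ref: bottleneck 5, flow now 5.
Augment Well→P5→Ref: bottleneck 2, flow now 7.
Augment Well→P1→P2→Ref: bottleneck 5, flow now 12.
No augmenting path remains; maximum flow = 12.
By max-flow min-cut, the minimum cut capacity equals the max flow.
In the residual graph, reachable from Well: {Well, P1}.
Min-cut edges: Well→P5 (2), Well→Ref (5), P1→P2 (5); capacity 2 + 5 + 5 = 12.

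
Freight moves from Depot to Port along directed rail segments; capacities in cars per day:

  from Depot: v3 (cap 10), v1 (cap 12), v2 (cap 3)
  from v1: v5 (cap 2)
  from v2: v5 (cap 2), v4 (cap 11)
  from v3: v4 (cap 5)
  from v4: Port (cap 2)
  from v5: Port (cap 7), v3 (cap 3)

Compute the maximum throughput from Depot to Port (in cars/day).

Augment Depot→v1→v5→Port: bottleneck 2, flow now 2.
Augment Depot→v2→v4→Port: bottleneck 2, flow now 4.
Augment Depot→v2→v5→Port: bottleneck 1, flow now 5.
Augment Depot→v3→v4→v2→v5→Port: bottleneck 1, flow now 6. (uses reverse residual edge)
No augmenting path remains; maximum flow = 6.
In the residual graph, reachable from Depot: {Depot, v1, v2, v3, v4}.
Min-cut edges: v1→v5 (2), v2→v5 (2), v4→Port (2); capacity 2 + 2 + 2 = 6.
This cut is saturated, so no flow can exceed 6.

6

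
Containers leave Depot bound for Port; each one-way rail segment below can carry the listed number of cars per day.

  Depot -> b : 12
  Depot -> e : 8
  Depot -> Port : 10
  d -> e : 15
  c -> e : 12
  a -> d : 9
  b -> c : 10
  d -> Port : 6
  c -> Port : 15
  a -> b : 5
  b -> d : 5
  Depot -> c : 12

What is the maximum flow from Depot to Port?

Augment Depot→Port: bottleneck 10, flow now 10.
Augment Depot→c→Port: bottleneck 12, flow now 22.
Augment Depot→b→c→Port: bottleneck 3, flow now 25.
Augment Depot→b→d→Port: bottleneck 5, flow now 30.
No augmenting path remains; maximum flow = 30.
In the residual graph, reachable from Depot: {Depot, b, c, e}.
Min-cut edges: Depot→Port (10), b→d (5), c→Port (15); capacity 10 + 5 + 15 = 30.
This cut is saturated, so no flow can exceed 30.

30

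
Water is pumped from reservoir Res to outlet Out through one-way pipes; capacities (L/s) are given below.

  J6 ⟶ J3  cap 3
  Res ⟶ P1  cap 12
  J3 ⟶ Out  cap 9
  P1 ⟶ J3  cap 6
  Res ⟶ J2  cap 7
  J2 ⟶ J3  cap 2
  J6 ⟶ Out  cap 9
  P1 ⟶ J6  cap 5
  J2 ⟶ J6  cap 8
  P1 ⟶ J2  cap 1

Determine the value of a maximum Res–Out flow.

18

Augment Res→P1→J6→Out: bottleneck 5, flow now 5.
Augment Res→P1→J3→Out: bottleneck 6, flow now 11.
Augment Res→J2→J6→Out: bottleneck 4, flow now 15.
Augment Res→J2→J3→Out: bottleneck 2, flow now 17.
Augment Res→J2→J6→J3→Out: bottleneck 1, flow now 18.
No augmenting path remains; maximum flow = 18.
In the residual graph, reachable from Res: {Res, P1, J2, J6, J3}.
Min-cut edges: J6→Out (9), J3→Out (9); capacity 9 + 9 = 18.
This cut is saturated, so no flow can exceed 18.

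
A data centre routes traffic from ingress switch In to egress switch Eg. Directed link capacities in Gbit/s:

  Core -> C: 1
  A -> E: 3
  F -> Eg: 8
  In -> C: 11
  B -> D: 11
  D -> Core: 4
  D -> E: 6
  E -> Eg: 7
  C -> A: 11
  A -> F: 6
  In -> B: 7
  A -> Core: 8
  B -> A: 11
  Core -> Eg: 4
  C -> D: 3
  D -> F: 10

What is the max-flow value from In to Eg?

Augment In→B→D→Core→Eg: bottleneck 4, flow now 4.
Augment In→B→D→E→Eg: bottleneck 3, flow now 7.
Augment In→C→D→E→Eg: bottleneck 3, flow now 10.
Augment In→C→A→E→Eg: bottleneck 1, flow now 11.
Augment In→C→A→F→Eg: bottleneck 6, flow now 17.
Augment In→C→A→Core→D→F→Eg: bottleneck 1, flow now 18. (uses reverse residual edge)
No augmenting path remains; maximum flow = 18.
In the residual graph, reachable from In: {In}.
Min-cut edges: In→B (7), In→C (11); capacity 7 + 11 = 18.
This cut is saturated, so no flow can exceed 18.

18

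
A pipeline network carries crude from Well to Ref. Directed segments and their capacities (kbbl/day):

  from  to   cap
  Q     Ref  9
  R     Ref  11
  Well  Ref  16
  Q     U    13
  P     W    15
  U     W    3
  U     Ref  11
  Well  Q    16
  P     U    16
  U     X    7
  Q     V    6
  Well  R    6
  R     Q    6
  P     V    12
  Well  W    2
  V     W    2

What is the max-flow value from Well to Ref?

Augment Well→Ref: bottleneck 16, flow now 16.
Augment Well→Q→Ref: bottleneck 9, flow now 25.
Augment Well→R→Ref: bottleneck 6, flow now 31.
Augment Well→Q→U→Ref: bottleneck 7, flow now 38.
No augmenting path remains; maximum flow = 38.
In the residual graph, reachable from Well: {Well, W}.
Min-cut edges: Well→Q (16), Well→R (6), Well→Ref (16); capacity 16 + 6 + 16 = 38.
This cut is saturated, so no flow can exceed 38.

38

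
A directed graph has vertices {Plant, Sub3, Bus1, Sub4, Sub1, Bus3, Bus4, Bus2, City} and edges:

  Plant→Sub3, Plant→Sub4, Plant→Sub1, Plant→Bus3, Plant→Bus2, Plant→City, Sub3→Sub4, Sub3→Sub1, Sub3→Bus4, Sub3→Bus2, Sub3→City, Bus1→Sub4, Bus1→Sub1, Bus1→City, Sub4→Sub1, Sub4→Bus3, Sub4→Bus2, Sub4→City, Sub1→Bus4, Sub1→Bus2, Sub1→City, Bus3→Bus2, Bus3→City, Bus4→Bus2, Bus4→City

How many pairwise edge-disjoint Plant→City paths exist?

5

Assign every edge capacity 1; by Menger, the answer equals the max flow.
Path Plant→City (+1); total 1.
Path Plant→Sub3→City (+1); total 2.
Path Plant→Sub4→City (+1); total 3.
Path Plant→Sub1→City (+1); total 4.
Path Plant→Bus3→City (+1); total 5.
No residual Plant→City path; max flow = 5.
Certifying cut of size 5: {Plant→Bus3, Plant→City, Plant→Sub1, Plant→Sub3, Plant→Sub4}.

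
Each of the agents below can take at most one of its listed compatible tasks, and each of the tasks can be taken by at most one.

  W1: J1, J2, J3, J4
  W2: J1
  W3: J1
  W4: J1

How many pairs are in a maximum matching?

Unit-capacity flow: source→left, listed edges, right→sink; max matching = max flow.
Augmenting path W1→J1 (+1); matched 1.
Augmenting path W2→J1→W1→J2 (+1); matched 2.
No augmenting path remains; maximum matching = 2.
König certificate: {W1, J1} is a vertex cover of size 2 (every listed pair touches it), so no matching can be larger.

2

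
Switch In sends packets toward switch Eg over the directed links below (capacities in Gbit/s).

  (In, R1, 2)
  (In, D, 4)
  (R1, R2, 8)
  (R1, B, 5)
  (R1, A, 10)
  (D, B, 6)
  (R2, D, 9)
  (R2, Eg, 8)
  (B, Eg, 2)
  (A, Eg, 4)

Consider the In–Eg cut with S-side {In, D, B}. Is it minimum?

Given cut capacity: 2 + 2 = 4.
Augment In→R1→R2→Eg: bottleneck 2, flow now 2.
Augment In→D→B→Eg: bottleneck 2, flow now 4.
No augmenting path remains; maximum flow = 4.
Cut capacity 4 equals the max flow, so it is a minimum cut.

Yes — it is a minimum cut (capacity 4).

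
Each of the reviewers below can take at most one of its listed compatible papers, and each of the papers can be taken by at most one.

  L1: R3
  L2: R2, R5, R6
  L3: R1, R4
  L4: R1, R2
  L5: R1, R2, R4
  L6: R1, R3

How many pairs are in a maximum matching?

Unit-capacity flow: source→left, listed edges, right→sink; max matching = max flow.
Augmenting path L1→R3 (+1); matched 1.
Augmenting path L2→R2 (+1); matched 2.
Augmenting path L3→R1 (+1); matched 3.
Augmenting path L5→R4 (+1); matched 4.
Augmenting path L4→R2→L2→R5 (+1); matched 5.
No augmenting path remains; maximum matching = 5.
König certificate: {L2, R1, R2, R3, R4} is a vertex cover of size 5 (every listed pair touches it), so no matching can be larger.

5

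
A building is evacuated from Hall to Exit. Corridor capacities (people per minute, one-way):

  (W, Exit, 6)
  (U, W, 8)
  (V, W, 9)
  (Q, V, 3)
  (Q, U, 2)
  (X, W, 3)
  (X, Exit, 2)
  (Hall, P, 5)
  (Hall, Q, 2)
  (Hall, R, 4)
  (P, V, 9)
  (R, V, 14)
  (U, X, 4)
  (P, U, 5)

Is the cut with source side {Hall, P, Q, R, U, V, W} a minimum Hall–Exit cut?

No — its capacity is 10, but the minimum cut has capacity 8.

Given cut capacity: 4 + 6 = 10.
Augment Hall→P→U→W→Exit: bottleneck 5, flow now 5.
Augment Hall→Q→U→W→Exit: bottleneck 1, flow now 6.
Augment Hall→Q→U→X→Exit: bottleneck 1, flow now 7.
Augment Hall→R→V→W→U→X→Exit: bottleneck 1, flow now 8. (uses reverse residual edge)
No augmenting path remains; maximum flow = 8.
In the residual graph, reachable from Hall: {Hall, P, Q, R, U, V, W, X}.
Min-cut edges: W→Exit (6), X→Exit (2); capacity 6 + 2 = 8.
Cut capacity 10 exceeds the max flow 8, so it is not minimum.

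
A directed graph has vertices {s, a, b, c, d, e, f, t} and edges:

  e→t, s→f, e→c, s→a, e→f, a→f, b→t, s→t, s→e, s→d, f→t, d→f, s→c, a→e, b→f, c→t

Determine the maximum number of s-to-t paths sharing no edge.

4

Assign every edge capacity 1; by Menger, the answer equals the max flow.
Path s→t (+1); total 1.
Path s→c→t (+1); total 2.
Path s→e→t (+1); total 3.
Path s→f→t (+1); total 4.
No residual s→t path; max flow = 4.
Certifying cut of size 4: {c→t, e→t, f→t, s→t}.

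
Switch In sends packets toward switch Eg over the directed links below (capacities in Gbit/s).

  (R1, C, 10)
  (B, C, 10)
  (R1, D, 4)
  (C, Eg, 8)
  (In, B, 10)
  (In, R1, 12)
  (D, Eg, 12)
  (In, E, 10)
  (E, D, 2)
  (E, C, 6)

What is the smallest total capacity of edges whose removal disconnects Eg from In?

Augment In→E→D→Eg: bottleneck 2, flow now 2.
Augment In→E→C→Eg: bottleneck 6, flow now 8.
Augment In→B→C→Eg: bottleneck 2, flow now 10.
Augment In→R1→D→Eg: bottleneck 4, flow now 14.
No augmenting path remains; maximum flow = 14.
By max-flow min-cut, the minimum cut capacity equals the max flow.
In the residual graph, reachable from In: {In, E, B, R1, C}.
Min-cut edges: E→D (2), R1→D (4), C→Eg (8); capacity 2 + 4 + 8 = 14.

14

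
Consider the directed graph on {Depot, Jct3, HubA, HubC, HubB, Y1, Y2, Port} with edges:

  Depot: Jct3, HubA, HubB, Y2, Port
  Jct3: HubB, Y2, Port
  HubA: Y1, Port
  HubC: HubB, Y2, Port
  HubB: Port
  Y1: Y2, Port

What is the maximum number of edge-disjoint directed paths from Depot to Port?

Assign every edge capacity 1; by Menger, the answer equals the max flow.
Path Depot→Port (+1); total 1.
Path Depot→Jct3→Port (+1); total 2.
Path Depot→HubA→Port (+1); total 3.
Path Depot→HubB→Port (+1); total 4.
No residual Depot→Port path; max flow = 4.
Certifying cut of size 4: {Depot→HubA, Depot→HubB, Depot→Jct3, Depot→Port}.

4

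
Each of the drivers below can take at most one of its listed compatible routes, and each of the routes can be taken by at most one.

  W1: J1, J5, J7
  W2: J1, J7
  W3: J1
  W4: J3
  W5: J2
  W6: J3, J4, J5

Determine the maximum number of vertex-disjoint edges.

Unit-capacity flow: source→left, listed edges, right→sink; max matching = max flow.
Augmenting path W1→J1 (+1); matched 1.
Augmenting path W2→J7 (+1); matched 2.
Augmenting path W4→J3 (+1); matched 3.
Augmenting path W5→J2 (+1); matched 4.
Augmenting path W6→J4 (+1); matched 5.
Augmenting path W3→J1→W1→J5 (+1); matched 6.
No augmenting path remains; maximum matching = 6.
König certificate: {W1, W2, W3, W4, W5, W6} is a vertex cover of size 6 (every listed pair touches it), so no matching can be larger.

6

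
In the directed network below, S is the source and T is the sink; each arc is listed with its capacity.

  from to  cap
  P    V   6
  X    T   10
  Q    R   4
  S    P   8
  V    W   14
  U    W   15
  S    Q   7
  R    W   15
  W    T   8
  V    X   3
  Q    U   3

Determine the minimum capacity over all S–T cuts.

11

Augment S→P→V→W→T: bottleneck 6, flow now 6.
Augment S→Q→R→W→T: bottleneck 2, flow now 8.
Augment S→Q→R→W→V→X→T: bottleneck 2, flow now 10. (uses reverse residual edge)
Augment S→Q→U→W→V→X→T: bottleneck 1, flow now 11. (uses reverse residual edge)
No augmenting path remains; maximum flow = 11.
By max-flow min-cut, the minimum cut capacity equals the max flow.
In the residual graph, reachable from S: {S, P, Q, R, U, V, W}.
Min-cut edges: V→X (3), W→T (8); capacity 3 + 8 = 11.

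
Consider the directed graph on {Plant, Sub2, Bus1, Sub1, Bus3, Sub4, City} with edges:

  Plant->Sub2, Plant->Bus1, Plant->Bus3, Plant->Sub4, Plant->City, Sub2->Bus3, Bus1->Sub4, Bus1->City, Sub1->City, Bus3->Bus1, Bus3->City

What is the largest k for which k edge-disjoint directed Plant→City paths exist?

3

Assign every edge capacity 1; by Menger, the answer equals the max flow.
Path Plant→City (+1); total 1.
Path Plant→Bus1→City (+1); total 2.
Path Plant→Bus3→City (+1); total 3.
No residual Plant→City path; max flow = 3.
Certifying cut of size 3: {Bus1→City, Bus3→City, Plant→City}.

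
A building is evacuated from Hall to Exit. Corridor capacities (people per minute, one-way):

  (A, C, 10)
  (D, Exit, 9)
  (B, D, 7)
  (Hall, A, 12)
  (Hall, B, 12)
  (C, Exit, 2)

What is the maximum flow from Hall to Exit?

Augment Hall→A→C→Exit: bottleneck 2, flow now 2.
Augment Hall→B→D→Exit: bottleneck 7, flow now 9.
No augmenting path remains; maximum flow = 9.
In the residual graph, reachable from Hall: {Hall, A, B, C}.
Min-cut edges: B→D (7), C→Exit (2); capacity 7 + 2 = 9.
This cut is saturated, so no flow can exceed 9.

9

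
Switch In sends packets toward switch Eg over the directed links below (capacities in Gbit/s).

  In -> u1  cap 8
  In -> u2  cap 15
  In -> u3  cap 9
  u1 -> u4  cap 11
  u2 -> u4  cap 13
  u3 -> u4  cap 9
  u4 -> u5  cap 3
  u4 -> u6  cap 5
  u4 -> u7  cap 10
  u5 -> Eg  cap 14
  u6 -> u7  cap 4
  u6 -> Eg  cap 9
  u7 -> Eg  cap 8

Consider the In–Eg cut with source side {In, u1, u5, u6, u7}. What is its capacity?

66

Edges leaving {In, u1, u5, u6, u7}: In→u2 (15), In→u3 (9), u1→u4 (11), u5→Eg (14), u6→Eg (9), u7→Eg (8).
Cut capacity = 15 + 9 + 11 + 14 + 9 + 8 = 66.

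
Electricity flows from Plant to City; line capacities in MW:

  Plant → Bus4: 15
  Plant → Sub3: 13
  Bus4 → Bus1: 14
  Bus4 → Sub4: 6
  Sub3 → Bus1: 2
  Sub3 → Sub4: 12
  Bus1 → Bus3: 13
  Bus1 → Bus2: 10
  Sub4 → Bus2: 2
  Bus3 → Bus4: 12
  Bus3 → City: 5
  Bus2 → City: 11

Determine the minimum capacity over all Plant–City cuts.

16

Augment Plant→Bus4→Bus1→Bus3→City: bottleneck 5, flow now 5.
Augment Plant→Bus4→Bus1→Bus2→City: bottleneck 9, flow now 14.
Augment Plant→Bus4→Sub4→Bus2→City: bottleneck 1, flow now 15.
Augment Plant→Sub3→Bus1→Bus2→City: bottleneck 1, flow now 16.
No augmenting path remains; maximum flow = 16.
By max-flow min-cut, the minimum cut capacity equals the max flow.
In the residual graph, reachable from Plant: {Plant, Bus4, Sub3, Bus1, Sub4, Bus3, Bus2}.
Min-cut edges: Bus3→City (5), Bus2→City (11); capacity 5 + 11 = 16.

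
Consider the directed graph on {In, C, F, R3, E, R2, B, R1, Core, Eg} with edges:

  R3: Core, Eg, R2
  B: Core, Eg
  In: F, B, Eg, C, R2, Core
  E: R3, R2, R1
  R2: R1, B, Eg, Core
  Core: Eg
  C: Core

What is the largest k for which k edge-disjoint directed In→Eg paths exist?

4

Assign every edge capacity 1; by Menger, the answer equals the max flow.
Path In→Eg (+1); total 1.
Path In→R2→Eg (+1); total 2.
Path In→B→Eg (+1); total 3.
Path In→Core→Eg (+1); total 4.
No residual In→Eg path; max flow = 4.
Certifying cut of size 4: {Core→Eg, In→B, In→Eg, In→R2}.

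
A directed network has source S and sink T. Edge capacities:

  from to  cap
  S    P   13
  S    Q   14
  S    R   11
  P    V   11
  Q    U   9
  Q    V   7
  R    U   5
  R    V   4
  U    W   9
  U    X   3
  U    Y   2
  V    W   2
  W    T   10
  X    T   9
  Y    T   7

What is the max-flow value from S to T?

Augment S→P→V→W→T: bottleneck 2, flow now 2.
Augment S→Q→U→W→T: bottleneck 8, flow now 10.
Augment S→Q→U→X→T: bottleneck 1, flow now 11.
Augment S→R→U→X→T: bottleneck 2, flow now 13.
Augment S→R→U→Y→T: bottleneck 2, flow now 15.
No augmenting path remains; maximum flow = 15.
In the residual graph, reachable from S: {S, P, Q, R, U, V, W}.
Min-cut edges: U→X (3), U→Y (2), W→T (10); capacity 3 + 2 + 10 = 15.
This cut is saturated, so no flow can exceed 15.

15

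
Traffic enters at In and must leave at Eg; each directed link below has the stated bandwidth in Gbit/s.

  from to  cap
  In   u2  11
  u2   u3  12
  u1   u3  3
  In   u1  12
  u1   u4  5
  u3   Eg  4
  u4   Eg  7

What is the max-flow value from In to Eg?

Augment In→u1→u3→Eg: bottleneck 3, flow now 3.
Augment In→u1→u4→Eg: bottleneck 5, flow now 8.
Augment In→u2→u3→Eg: bottleneck 1, flow now 9.
No augmenting path remains; maximum flow = 9.
In the residual graph, reachable from In: {In, u1, u2, u3}.
Min-cut edges: u1→u4 (5), u3→Eg (4); capacity 5 + 4 = 9.
This cut is saturated, so no flow can exceed 9.

9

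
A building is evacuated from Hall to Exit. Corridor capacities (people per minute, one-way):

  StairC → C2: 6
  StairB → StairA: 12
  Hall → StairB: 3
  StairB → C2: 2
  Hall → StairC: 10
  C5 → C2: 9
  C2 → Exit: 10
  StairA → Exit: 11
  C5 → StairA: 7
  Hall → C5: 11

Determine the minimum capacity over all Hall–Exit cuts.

Augment Hall→StairB→C2→Exit: bottleneck 2, flow now 2.
Augment Hall→StairB→StairA→Exit: bottleneck 1, flow now 3.
Augment Hall→StairC→C2→Exit: bottleneck 6, flow now 9.
Augment Hall→C5→C2→Exit: bottleneck 2, flow now 11.
Augment Hall→C5→StairA→Exit: bottleneck 7, flow now 18.
Augment Hall→C5→C2→StairB→StairA→Exit: bottleneck 2, flow now 20. (uses reverse residual edge)
No augmenting path remains; maximum flow = 20.
By max-flow min-cut, the minimum cut capacity equals the max flow.
In the residual graph, reachable from Hall: {Hall, StairC}.
Min-cut edges: Hall→StairB (3), Hall→C5 (11), StairC→C2 (6); capacity 3 + 11 + 6 = 20.

20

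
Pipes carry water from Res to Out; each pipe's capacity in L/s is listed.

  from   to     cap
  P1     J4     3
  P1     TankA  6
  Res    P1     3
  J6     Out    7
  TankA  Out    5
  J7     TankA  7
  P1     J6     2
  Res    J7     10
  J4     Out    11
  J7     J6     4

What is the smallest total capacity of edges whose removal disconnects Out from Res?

Augment Res→J7→J6→Out: bottleneck 4, flow now 4.
Augment Res→J7→TankA→Out: bottleneck 5, flow now 9.
Augment Res→P1→J6→Out: bottleneck 2, flow now 11.
Augment Res→P1→J4→Out: bottleneck 1, flow now 12.
No augmenting path remains; maximum flow = 12.
By max-flow min-cut, the minimum cut capacity equals the max flow.
In the residual graph, reachable from Res: {Res, J7, TankA}.
Min-cut edges: Res→P1 (3), J7→J6 (4), TankA→Out (5); capacity 3 + 4 + 5 = 12.

12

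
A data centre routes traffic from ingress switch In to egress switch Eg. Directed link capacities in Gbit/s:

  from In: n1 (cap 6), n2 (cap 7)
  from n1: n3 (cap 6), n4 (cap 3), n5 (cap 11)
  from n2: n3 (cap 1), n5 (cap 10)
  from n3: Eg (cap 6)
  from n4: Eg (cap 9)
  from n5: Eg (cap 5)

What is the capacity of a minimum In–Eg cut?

Augment In→n1→n3→Eg: bottleneck 6, flow now 6.
Augment In→n2→n5→Eg: bottleneck 5, flow now 11.
Augment In→n2→n3→n1→n4→Eg: bottleneck 1, flow now 12. (uses reverse residual edge)
No augmenting path remains; maximum flow = 12.
By max-flow min-cut, the minimum cut capacity equals the max flow.
In the residual graph, reachable from In: {In, n2, n5}.
Min-cut edges: In→n1 (6), n2→n3 (1), n5→Eg (5); capacity 6 + 1 + 5 = 12.

12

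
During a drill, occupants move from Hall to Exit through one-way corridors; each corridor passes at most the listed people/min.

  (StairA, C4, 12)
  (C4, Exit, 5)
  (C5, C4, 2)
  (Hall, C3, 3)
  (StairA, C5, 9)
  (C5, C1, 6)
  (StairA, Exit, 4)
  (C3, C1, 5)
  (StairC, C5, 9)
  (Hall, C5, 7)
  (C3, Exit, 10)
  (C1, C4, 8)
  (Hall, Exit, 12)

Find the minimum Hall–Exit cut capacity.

20

Augment Hall→Exit: bottleneck 12, flow now 12.
Augment Hall→C3→Exit: bottleneck 3, flow now 15.
Augment Hall→C5→C4→Exit: bottleneck 2, flow now 17.
Augment Hall→C5→C1→C4→Exit: bottleneck 3, flow now 20.
No augmenting path remains; maximum flow = 20.
By max-flow min-cut, the minimum cut capacity equals the max flow.
In the residual graph, reachable from Hall: {Hall, C5, C1, C4}.
Min-cut edges: Hall→C3 (3), Hall→Exit (12), C4→Exit (5); capacity 3 + 12 + 5 = 20.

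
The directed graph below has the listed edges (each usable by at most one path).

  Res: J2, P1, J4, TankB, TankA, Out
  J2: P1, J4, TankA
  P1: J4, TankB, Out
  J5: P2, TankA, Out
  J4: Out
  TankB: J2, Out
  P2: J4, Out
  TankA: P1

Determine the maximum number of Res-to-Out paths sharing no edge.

Assign every edge capacity 1; by Menger, the answer equals the max flow.
Path Res→Out (+1); total 1.
Path Res→P1→Out (+1); total 2.
Path Res→J4→Out (+1); total 3.
Path Res→TankB→Out (+1); total 4.
No residual Res→Out path; max flow = 4.
Certifying cut of size 4: {J4→Out, P1→Out, Res→Out, TankB→Out}.

4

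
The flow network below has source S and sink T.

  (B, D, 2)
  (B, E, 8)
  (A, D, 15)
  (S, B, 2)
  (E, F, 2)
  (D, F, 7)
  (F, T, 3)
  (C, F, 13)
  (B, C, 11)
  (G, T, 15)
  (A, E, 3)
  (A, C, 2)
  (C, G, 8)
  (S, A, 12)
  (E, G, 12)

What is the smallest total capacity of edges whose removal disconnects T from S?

Augment S→A→C→F→T: bottleneck 2, flow now 2.
Augment S→A→D→F→T: bottleneck 1, flow now 3.
Augment S→A→E→G→T: bottleneck 3, flow now 6.
Augment S→B→C→G→T: bottleneck 2, flow now 8.
Augment S→A→D→F→C→G→T: bottleneck 2, flow now 10. (uses reverse residual edge)
No augmenting path remains; maximum flow = 10.
By max-flow min-cut, the minimum cut capacity equals the max flow.
In the residual graph, reachable from S: {S, A, D, F}.
Min-cut edges: S→B (2), A→C (2), A→E (3), F→T (3); capacity 2 + 2 + 3 + 3 = 10.

10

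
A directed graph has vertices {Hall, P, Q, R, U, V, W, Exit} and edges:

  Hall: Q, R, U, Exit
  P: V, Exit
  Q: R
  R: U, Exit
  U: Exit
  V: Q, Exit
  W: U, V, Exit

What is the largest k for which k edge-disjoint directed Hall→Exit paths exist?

Assign every edge capacity 1; by Menger, the answer equals the max flow.
Path Hall→Exit (+1); total 1.
Path Hall→R→Exit (+1); total 2.
Path Hall→U→Exit (+1); total 3.
No residual Hall→Exit path; max flow = 3.
Certifying cut of size 3: {Hall→Exit, R→Exit, U→Exit}.

3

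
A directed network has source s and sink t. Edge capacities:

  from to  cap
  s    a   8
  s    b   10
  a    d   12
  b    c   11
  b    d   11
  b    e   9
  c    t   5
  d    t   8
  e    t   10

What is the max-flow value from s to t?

Augment s→a→d→t: bottleneck 8, flow now 8.
Augment s→b→c→t: bottleneck 5, flow now 13.
Augment s→b→e→t: bottleneck 5, flow now 18.
No augmenting path remains; maximum flow = 18.
In the residual graph, reachable from s: {s}.
Min-cut edges: s→a (8), s→b (10); capacity 8 + 10 = 18.
This cut is saturated, so no flow can exceed 18.

18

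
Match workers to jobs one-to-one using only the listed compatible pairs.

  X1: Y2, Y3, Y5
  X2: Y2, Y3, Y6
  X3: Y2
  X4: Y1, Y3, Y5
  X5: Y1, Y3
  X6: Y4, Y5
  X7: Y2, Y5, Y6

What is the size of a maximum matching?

6

Unit-capacity flow: source→left, listed edges, right→sink; max matching = max flow.
Augmenting path X1→Y2 (+1); matched 1.
Augmenting path X2→Y3 (+1); matched 2.
Augmenting path X4→Y1 (+1); matched 3.
Augmenting path X6→Y4 (+1); matched 4.
Augmenting path X7→Y5 (+1); matched 5.
Augmenting path X5→Y3→X2→Y6 (+1); matched 6.
No augmenting path remains; maximum matching = 6.
König certificate: {X6, Y1, Y2, Y3, Y5, Y6} is a vertex cover of size 6 (every listed pair touches it), so no matching can be larger.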